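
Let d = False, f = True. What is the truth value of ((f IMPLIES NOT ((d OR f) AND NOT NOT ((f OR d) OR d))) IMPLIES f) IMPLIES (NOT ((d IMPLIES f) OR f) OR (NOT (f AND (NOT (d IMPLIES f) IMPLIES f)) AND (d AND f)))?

False

d OR f = False OR True = True
f OR d = True OR False = True
(f OR d) OR d = True OR False = True
NOT ((f OR d) OR d) = NOT True = False
NOT NOT ((f OR d) OR d) = NOT False = True
(d OR f) AND NOT NOT ((f OR d) OR d) = True AND True = True
NOT ((d OR f) AND NOT NOT ((f OR d) OR d)) = NOT True = False
f IMPLIES NOT ((d OR f) AND NOT NOT ((f OR d) OR d)) = True IMPLIES False = False
(f IMPLIES NOT ((d OR f) AND NOT NOT ((f OR d) OR d))) IMPLIES f = False IMPLIES True = True
d IMPLIES f = False IMPLIES True = True
(d IMPLIES f) OR f = True OR True = True
NOT ((d IMPLIES f) OR f) = NOT True = False
d IMPLIES f = False IMPLIES True = True
NOT (d IMPLIES f) = NOT True = False
NOT (d IMPLIES f) IMPLIES f = False IMPLIES True = True
f AND (NOT (d IMPLIES f) IMPLIES f) = True AND True = True
NOT (f AND (NOT (d IMPLIES f) IMPLIES f)) = NOT True = False
d AND f = False AND True = False
NOT (f AND (NOT (d IMPLIES f) IMPLIES f)) AND (d AND f) = False AND False = False
NOT ((d IMPLIES f) OR f) OR (NOT (f AND (NOT (d IMPLIES f) IMPLIES f)) AND (d AND f)) = False OR False = False
((f IMPLIES NOT ((d OR f) AND NOT NOT ((f OR d) OR d))) IMPLIES f) IMPLIES (NOT ((d IMPLIES f) OR f) OR (NOT (f AND (NOT (d IMPLIES f) IMPLIES f)) AND (d AND f))) = True IMPLIES False = False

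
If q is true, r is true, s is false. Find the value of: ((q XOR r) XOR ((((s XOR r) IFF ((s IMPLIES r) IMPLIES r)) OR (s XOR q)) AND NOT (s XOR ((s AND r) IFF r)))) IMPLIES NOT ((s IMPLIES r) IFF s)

T

q XOR r = T XOR T = F
s XOR r = F XOR T = T
s IMPLIES r = F IMPLIES T = T
(s IMPLIES r) IMPLIES r = T IMPLIES T = T
(s XOR r) IFF ((s IMPLIES r) IMPLIES r) = T IFF T = T
s XOR q = F XOR T = T
((s XOR r) IFF ((s IMPLIES r) IMPLIES r)) OR (s XOR q) = T OR T = T
s AND r = F AND T = F
(s AND r) IFF r = F IFF T = F
s XOR ((s AND r) IFF r) = F XOR F = F
NOT (s XOR ((s AND r) IFF r)) = NOT F = T
(((s XOR r) IFF ((s IMPLIES r) IMPLIES r)) OR (s XOR q)) AND NOT (s XOR ((s AND r) IFF r)) = T AND T = T
(q XOR r) XOR ((((s XOR r) IFF ((s IMPLIES r) IMPLIES r)) OR (s XOR q)) AND NOT (s XOR ((s AND r) IFF r))) = F XOR T = T
s IMPLIES r = F IMPLIES T = T
(s IMPLIES r) IFF s = T IFF F = F
NOT ((s IMPLIES r) IFF s) = NOT F = T
((q XOR r) XOR ((((s XOR r) IFF ((s IMPLIES r) IMPLIES r)) OR (s XOR q)) AND NOT (s XOR ((s AND r) IFF r)))) IMPLIES NOT ((s IMPLIES r) IFF s) = T IMPLIES T = T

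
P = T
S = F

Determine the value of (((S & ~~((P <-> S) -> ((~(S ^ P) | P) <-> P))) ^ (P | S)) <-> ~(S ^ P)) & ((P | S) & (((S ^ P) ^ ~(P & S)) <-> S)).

F

P <-> S = T <-> F = F
S ^ P = F ^ T = T
~(S ^ P) = ~T = F
~(S ^ P) | P = F | T = T
(~(S ^ P) | P) <-> P = T <-> T = T
(P <-> S) -> ((~(S ^ P) | P) <-> P) = F -> T = T
~((P <-> S) -> ((~(S ^ P) | P) <-> P)) = ~T = F
~~((P <-> S) -> ((~(S ^ P) | P) <-> P)) = ~F = T
S & ~~((P <-> S) -> ((~(S ^ P) | P) <-> P)) = F & T = F
P | S = T | F = T
(S & ~~((P <-> S) -> ((~(S ^ P) | P) <-> P))) ^ (P | S) = F ^ T = T
S ^ P = F ^ T = T
~(S ^ P) = ~T = F
((S & ~~((P <-> S) -> ((~(S ^ P) | P) <-> P))) ^ (P | S)) <-> ~(S ^ P) = T <-> F = F
P | S = T | F = T
S ^ P = F ^ T = T
P & S = T & F = F
~(P & S) = ~F = T
(S ^ P) ^ ~(P & S) = T ^ T = F
((S ^ P) ^ ~(P & S)) <-> S = F <-> F = T
(P | S) & (((S ^ P) ^ ~(P & S)) <-> S) = T & T = T
(((S & ~~((P <-> S) -> ((~(S ^ P) | P) <-> P))) ^ (P | S)) <-> ~(S ^ P)) & ((P | S) & (((S ^ P) ^ ~(P & S)) <-> S)) = F & T = F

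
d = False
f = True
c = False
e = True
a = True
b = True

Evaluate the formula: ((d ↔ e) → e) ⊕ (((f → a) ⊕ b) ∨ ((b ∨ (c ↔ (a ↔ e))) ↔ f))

Substituting d=False, f=True, c=False, e=True, a=True, b=True:
d ↔ e = False ↔ True = False
(d ↔ e) → e = False → True = True
f → a = True → True = True
(f → a) ⊕ b = True ⊕ True = False
a ↔ e = True ↔ True = True
c ↔ (a ↔ e) = False ↔ True = False
b ∨ (c ↔ (a ↔ e)) = True ∨ False = True
(b ∨ (c ↔ (a ↔ e))) ↔ f = True ↔ True = True
((f → a) ⊕ b) ∨ ((b ∨ (c ↔ (a ↔ e))) ↔ f) = False ∨ True = True
((d ↔ e) → e) ⊕ (((f → a) ⊕ b) ∨ ((b ∨ (c ↔ (a ↔ e))) ↔ f)) = True ⊕ True = False

False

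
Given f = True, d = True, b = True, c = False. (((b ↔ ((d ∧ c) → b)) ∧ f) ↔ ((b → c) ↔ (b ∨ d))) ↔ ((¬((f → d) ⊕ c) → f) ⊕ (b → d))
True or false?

Substituting f=True, d=True, b=True, c=False:
d ∧ c = True ∧ False = False
(d ∧ c) → b = False → True = True
b ↔ ((d ∧ c) → b) = True ↔ True = True
(b ↔ ((d ∧ c) → b)) ∧ f = True ∧ True = True
b → c = True → False = False
b ∨ d = True ∨ True = True
(b → c) ↔ (b ∨ d) = False ↔ True = False
((b ↔ ((d ∧ c) → b)) ∧ f) ↔ ((b → c) ↔ (b ∨ d)) = True ↔ False = False
f → d = True → True = True
(f → d) ⊕ c = True ⊕ False = True
¬((f → d) ⊕ c) = ¬True = False
¬((f → d) ⊕ c) → f = False → True = True
b → d = True → True = True
(¬((f → d) ⊕ c) → f) ⊕ (b → d) = True ⊕ True = False
(((b ↔ ((d ∧ c) → b)) ∧ f) ↔ ((b → c) ↔ (b ∨ d))) ↔ ((¬((f → d) ⊕ c) → f) ⊕ (b → d)) = False ↔ False = True

True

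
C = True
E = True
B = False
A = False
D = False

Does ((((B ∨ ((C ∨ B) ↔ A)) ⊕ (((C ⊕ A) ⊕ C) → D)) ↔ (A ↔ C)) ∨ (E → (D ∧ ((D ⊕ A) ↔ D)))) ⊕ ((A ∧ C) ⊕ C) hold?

C ∨ B = True ∨ False = True
(C ∨ B) ↔ A = True ↔ False = False
B ∨ ((C ∨ B) ↔ A) = False ∨ False = False
C ⊕ A = True ⊕ False = True
(C ⊕ A) ⊕ C = True ⊕ True = False
((C ⊕ A) ⊕ C) → D = False → False = True
(B ∨ ((C ∨ B) ↔ A)) ⊕ (((C ⊕ A) ⊕ C) → D) = False ⊕ True = True
A ↔ C = False ↔ True = False
((B ∨ ((C ∨ B) ↔ A)) ⊕ (((C ⊕ A) ⊕ C) → D)) ↔ (A ↔ C) = True ↔ False = False
D ⊕ A = False ⊕ False = False
(D ⊕ A) ↔ D = False ↔ False = True
D ∧ ((D ⊕ A) ↔ D) = False ∧ True = False
E → (D ∧ ((D ⊕ A) ↔ D)) = True → False = False
(((B ∨ ((C ∨ B) ↔ A)) ⊕ (((C ⊕ A) ⊕ C) → D)) ↔ (A ↔ C)) ∨ (E → (D ∧ ((D ⊕ A) ↔ D))) = False ∨ False = False
A ∧ C = False ∧ True = False
(A ∧ C) ⊕ C = False ⊕ True = True
((((B ∨ ((C ∨ B) ↔ A)) ⊕ (((C ⊕ A) ⊕ C) → D)) ↔ (A ↔ C)) ∨ (E → (D ∧ ((D ⊕ A) ↔ D)))) ⊕ ((A ∧ C) ⊕ C) = False ⊕ True = True

True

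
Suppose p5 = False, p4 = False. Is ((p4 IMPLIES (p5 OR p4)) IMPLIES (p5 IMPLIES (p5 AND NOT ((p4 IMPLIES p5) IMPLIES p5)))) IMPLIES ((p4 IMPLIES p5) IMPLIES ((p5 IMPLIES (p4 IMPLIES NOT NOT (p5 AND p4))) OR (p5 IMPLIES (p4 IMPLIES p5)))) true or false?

p5 OR p4 = False OR False = False
p4 IMPLIES (p5 OR p4) = False IMPLIES False = True
p4 IMPLIES p5 = False IMPLIES False = True
(p4 IMPLIES p5) IMPLIES p5 = True IMPLIES False = False
NOT ((p4 IMPLIES p5) IMPLIES p5) = NOT False = True
p5 AND NOT ((p4 IMPLIES p5) IMPLIES p5) = False AND True = False
p5 IMPLIES (p5 AND NOT ((p4 IMPLIES p5) IMPLIES p5)) = False IMPLIES False = True
(p4 IMPLIES (p5 OR p4)) IMPLIES (p5 IMPLIES (p5 AND NOT ((p4 IMPLIES p5) IMPLIES p5))) = True IMPLIES True = True
p4 IMPLIES p5 = False IMPLIES False = True
p5 AND p4 = False AND False = False
NOT (p5 AND p4) = NOT False = True
NOT NOT (p5 AND p4) = NOT True = False
p4 IMPLIES NOT NOT (p5 AND p4) = False IMPLIES False = True
p5 IMPLIES (p4 IMPLIES NOT NOT (p5 AND p4)) = False IMPLIES True = True
p4 IMPLIES p5 = False IMPLIES False = True
p5 IMPLIES (p4 IMPLIES p5) = False IMPLIES True = True
(p5 IMPLIES (p4 IMPLIES NOT NOT (p5 AND p4))) OR (p5 IMPLIES (p4 IMPLIES p5)) = True OR True = True
(p4 IMPLIES p5) IMPLIES ((p5 IMPLIES (p4 IMPLIES NOT NOT (p5 AND p4))) OR (p5 IMPLIES (p4 IMPLIES p5))) = True IMPLIES True = True
((p4 IMPLIES (p5 OR p4)) IMPLIES (p5 IMPLIES (p5 AND NOT ((p4 IMPLIES p5) IMPLIES p5)))) IMPLIES ((p4 IMPLIES p5) IMPLIES ((p5 IMPLIES (p4 IMPLIES NOT NOT (p5 AND p4))) OR (p5 IMPLIES (p4 IMPLIES p5)))) = True IMPLIES True = True

True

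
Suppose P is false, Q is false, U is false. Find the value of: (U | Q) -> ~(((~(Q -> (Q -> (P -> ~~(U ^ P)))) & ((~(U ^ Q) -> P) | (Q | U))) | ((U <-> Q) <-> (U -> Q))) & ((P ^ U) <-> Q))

Substituting P=False, Q=False, U=False:
U | Q = False | False = False
U ^ P = False ^ False = False
~(U ^ P) = ~False = True
~~(U ^ P) = ~True = False
P -> ~~(U ^ P) = False -> False = True
Q -> (P -> ~~(U ^ P)) = False -> True = True
Q -> (Q -> (P -> ~~(U ^ P))) = False -> True = True
~(Q -> (Q -> (P -> ~~(U ^ P)))) = ~True = False
U ^ Q = False ^ False = False
~(U ^ Q) = ~False = True
~(U ^ Q) -> P = True -> False = False
Q | U = False | False = False
(~(U ^ Q) -> P) | (Q | U) = False | False = False
~(Q -> (Q -> (P -> ~~(U ^ P)))) & ((~(U ^ Q) -> P) | (Q | U)) = False & False = False
U <-> Q = False <-> False = True
U -> Q = False -> False = True
(U <-> Q) <-> (U -> Q) = True <-> True = True
(~(Q -> (Q -> (P -> ~~(U ^ P)))) & ((~(U ^ Q) -> P) | (Q | U))) | ((U <-> Q) <-> (U -> Q)) = False | True = True
P ^ U = False ^ False = False
(P ^ U) <-> Q = False <-> False = True
((~(Q -> (Q -> (P -> ~~(U ^ P)))) & ((~(U ^ Q) -> P) | (Q | U))) | ((U <-> Q) <-> (U -> Q))) & ((P ^ U) <-> Q) = True & True = True
~(((~(Q -> (Q -> (P -> ~~(U ^ P)))) & ((~(U ^ Q) -> P) | (Q | U))) | ((U <-> Q) <-> (U -> Q))) & ((P ^ U) <-> Q)) = ~True = False
(U | Q) -> ~(((~(Q -> (Q -> (P -> ~~(U ^ P)))) & ((~(U ^ Q) -> P) | (Q | U))) | ((U <-> Q) <-> (U -> Q))) & ((P ^ U) <-> Q)) = False -> False = True

True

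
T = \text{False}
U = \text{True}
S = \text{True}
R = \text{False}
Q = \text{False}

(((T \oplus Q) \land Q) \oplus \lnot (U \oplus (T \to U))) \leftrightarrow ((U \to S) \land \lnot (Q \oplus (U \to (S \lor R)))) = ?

\text{False}

T \oplus Q = \text{False} \oplus \text{False} = \text{False}
(T \oplus Q) \land Q = \text{False} \land \text{False} = \text{False}
T \to U = \text{False} \to \text{True} = \text{True}
U \oplus (T \to U) = \text{True} \oplus \text{True} = \text{False}
\lnot (U \oplus (T \to U)) = \lnot \text{False} = \text{True}
((T \oplus Q) \land Q) \oplus \lnot (U \oplus (T \to U)) = \text{False} \oplus \text{True} = \text{True}
U \to S = \text{True} \to \text{True} = \text{True}
S \lor R = \text{True} \lor \text{False} = \text{True}
U \to (S \lor R) = \text{True} \to \text{True} = \text{True}
Q \oplus (U \to (S \lor R)) = \text{False} \oplus \text{True} = \text{True}
\lnot (Q \oplus (U \to (S \lor R))) = \lnot \text{True} = \text{False}
(U \to S) \land \lnot (Q \oplus (U \to (S \lor R))) = \text{True} \land \text{False} = \text{False}
(((T \oplus Q) \land Q) \oplus \lnot (U \oplus (T \to U))) \leftrightarrow ((U \to S) \land \lnot (Q \oplus (U \to (S \lor R)))) = \text{True} \leftrightarrow \text{False} = \text{False}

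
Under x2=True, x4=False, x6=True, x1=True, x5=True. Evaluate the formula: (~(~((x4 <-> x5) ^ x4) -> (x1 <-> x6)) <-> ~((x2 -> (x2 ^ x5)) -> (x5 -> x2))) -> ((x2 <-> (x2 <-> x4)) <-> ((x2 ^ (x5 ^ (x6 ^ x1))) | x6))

x4 <-> x5 = False <-> True = False
(x4 <-> x5) ^ x4 = False ^ False = False
~((x4 <-> x5) ^ x4) = ~False = True
x1 <-> x6 = True <-> True = True
~((x4 <-> x5) ^ x4) -> (x1 <-> x6) = True -> True = True
~(~((x4 <-> x5) ^ x4) -> (x1 <-> x6)) = ~True = False
x2 ^ x5 = True ^ True = False
x2 -> (x2 ^ x5) = True -> False = False
x5 -> x2 = True -> True = True
(x2 -> (x2 ^ x5)) -> (x5 -> x2) = False -> True = True
~((x2 -> (x2 ^ x5)) -> (x5 -> x2)) = ~True = False
~(~((x4 <-> x5) ^ x4) -> (x1 <-> x6)) <-> ~((x2 -> (x2 ^ x5)) -> (x5 -> x2)) = False <-> False = True
x2 <-> x4 = True <-> False = False
x2 <-> (x2 <-> x4) = True <-> False = False
x6 ^ x1 = True ^ True = False
x5 ^ (x6 ^ x1) = True ^ False = True
x2 ^ (x5 ^ (x6 ^ x1)) = True ^ True = False
(x2 ^ (x5 ^ (x6 ^ x1))) | x6 = False | True = True
(x2 <-> (x2 <-> x4)) <-> ((x2 ^ (x5 ^ (x6 ^ x1))) | x6) = False <-> True = False
(~(~((x4 <-> x5) ^ x4) -> (x1 <-> x6)) <-> ~((x2 -> (x2 ^ x5)) -> (x5 -> x2))) -> ((x2 <-> (x2 <-> x4)) <-> ((x2 ^ (x5 ^ (x6 ^ x1))) | x6)) = True -> False = False

False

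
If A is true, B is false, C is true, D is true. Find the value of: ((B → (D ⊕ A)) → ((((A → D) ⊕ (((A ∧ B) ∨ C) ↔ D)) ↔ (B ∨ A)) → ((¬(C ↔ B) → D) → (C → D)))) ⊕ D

Substituting A=T, B=F, C=T, D=T:
D ⊕ A = T ⊕ T = F
B → (D ⊕ A) = F → F = T
A → D = T → T = T
A ∧ B = T ∧ F = F
(A ∧ B) ∨ C = F ∨ T = T
((A ∧ B) ∨ C) ↔ D = T ↔ T = T
(A → D) ⊕ (((A ∧ B) ∨ C) ↔ D) = T ⊕ T = F
B ∨ A = F ∨ T = T
((A → D) ⊕ (((A ∧ B) ∨ C) ↔ D)) ↔ (B ∨ A) = F ↔ T = F
C ↔ B = T ↔ F = F
¬(C ↔ B) = ¬F = T
¬(C ↔ B) → D = T → T = T
C → D = T → T = T
(¬(C ↔ B) → D) → (C → D) = T → T = T
(((A → D) ⊕ (((A ∧ B) ∨ C) ↔ D)) ↔ (B ∨ A)) → ((¬(C ↔ B) → D) → (C → D)) = F → T = T
(B → (D ⊕ A)) → ((((A → D) ⊕ (((A ∧ B) ∨ C) ↔ D)) ↔ (B ∨ A)) → ((¬(C ↔ B) → D) → (C → D))) = T → T = T
((B → (D ⊕ A)) → ((((A → D) ⊕ (((A ∧ B) ∨ C) ↔ D)) ↔ (B ∨ A)) → ((¬(C ↔ B) → D) → (C → D)))) ⊕ D = T ⊕ T = F

F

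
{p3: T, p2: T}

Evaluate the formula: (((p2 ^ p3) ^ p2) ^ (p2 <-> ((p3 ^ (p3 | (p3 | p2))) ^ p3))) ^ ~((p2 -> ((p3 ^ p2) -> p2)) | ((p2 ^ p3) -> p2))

Substituting p3=T, p2=T:
p2 ^ p3 = T ^ T = F
(p2 ^ p3) ^ p2 = F ^ T = T
p3 | p2 = T | T = T
p3 | (p3 | p2) = T | T = T
p3 ^ (p3 | (p3 | p2)) = T ^ T = F
(p3 ^ (p3 | (p3 | p2))) ^ p3 = F ^ T = T
p2 <-> ((p3 ^ (p3 | (p3 | p2))) ^ p3) = T <-> T = T
((p2 ^ p3) ^ p2) ^ (p2 <-> ((p3 ^ (p3 | (p3 | p2))) ^ p3)) = T ^ T = F
p3 ^ p2 = T ^ T = F
(p3 ^ p2) -> p2 = F -> T = T
p2 -> ((p3 ^ p2) -> p2) = T -> T = T
p2 ^ p3 = T ^ T = F
(p2 ^ p3) -> p2 = F -> T = T
(p2 -> ((p3 ^ p2) -> p2)) | ((p2 ^ p3) -> p2) = T | T = T
~((p2 -> ((p3 ^ p2) -> p2)) | ((p2 ^ p3) -> p2)) = ~T = F
(((p2 ^ p3) ^ p2) ^ (p2 <-> ((p3 ^ (p3 | (p3 | p2))) ^ p3))) ^ ~((p2 -> ((p3 ^ p2) -> p2)) | ((p2 ^ p3) -> p2)) = F ^ F = F

F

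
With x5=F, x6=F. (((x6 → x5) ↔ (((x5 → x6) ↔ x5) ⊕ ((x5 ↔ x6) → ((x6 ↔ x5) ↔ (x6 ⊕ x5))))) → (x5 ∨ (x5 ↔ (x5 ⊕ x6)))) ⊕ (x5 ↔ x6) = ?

F

x6 → x5 = F → F = T
x5 → x6 = F → F = T
(x5 → x6) ↔ x5 = T ↔ F = F
x5 ↔ x6 = F ↔ F = T
x6 ↔ x5 = F ↔ F = T
x6 ⊕ x5 = F ⊕ F = F
(x6 ↔ x5) ↔ (x6 ⊕ x5) = T ↔ F = F
(x5 ↔ x6) → ((x6 ↔ x5) ↔ (x6 ⊕ x5)) = T → F = F
((x5 → x6) ↔ x5) ⊕ ((x5 ↔ x6) → ((x6 ↔ x5) ↔ (x6 ⊕ x5))) = F ⊕ F = F
(x6 → x5) ↔ (((x5 → x6) ↔ x5) ⊕ ((x5 ↔ x6) → ((x6 ↔ x5) ↔ (x6 ⊕ x5)))) = T ↔ F = F
x5 ⊕ x6 = F ⊕ F = F
x5 ↔ (x5 ⊕ x6) = F ↔ F = T
x5 ∨ (x5 ↔ (x5 ⊕ x6)) = F ∨ T = T
((x6 → x5) ↔ (((x5 → x6) ↔ x5) ⊕ ((x5 ↔ x6) → ((x6 ↔ x5) ↔ (x6 ⊕ x5))))) → (x5 ∨ (x5 ↔ (x5 ⊕ x6))) = F → T = T
x5 ↔ x6 = F ↔ F = T
(((x6 → x5) ↔ (((x5 → x6) ↔ x5) ⊕ ((x5 ↔ x6) → ((x6 ↔ x5) ↔ (x6 ⊕ x5))))) → (x5 ∨ (x5 ↔ (x5 ⊕ x6)))) ⊕ (x5 ↔ x6) = T ⊕ T = F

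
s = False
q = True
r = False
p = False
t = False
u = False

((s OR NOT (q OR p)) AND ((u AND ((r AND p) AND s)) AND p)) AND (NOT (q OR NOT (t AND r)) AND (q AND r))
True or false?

q OR p = True OR False = True
NOT (q OR p) = NOT True = False
s OR NOT (q OR p) = False OR False = False
r AND p = False AND False = False
(r AND p) AND s = False AND False = False
u AND ((r AND p) AND s) = False AND False = False
(u AND ((r AND p) AND s)) AND p = False AND False = False
(s OR NOT (q OR p)) AND ((u AND ((r AND p) AND s)) AND p) = False AND False = False
t AND r = False AND False = False
NOT (t AND r) = NOT False = True
q OR NOT (t AND r) = True OR True = True
NOT (q OR NOT (t AND r)) = NOT True = False
q AND r = True AND False = False
NOT (q OR NOT (t AND r)) AND (q AND r) = False AND False = False
((s OR NOT (q OR p)) AND ((u AND ((r AND p) AND s)) AND p)) AND (NOT (q OR NOT (t AND r)) AND (q AND r)) = False AND False = False

False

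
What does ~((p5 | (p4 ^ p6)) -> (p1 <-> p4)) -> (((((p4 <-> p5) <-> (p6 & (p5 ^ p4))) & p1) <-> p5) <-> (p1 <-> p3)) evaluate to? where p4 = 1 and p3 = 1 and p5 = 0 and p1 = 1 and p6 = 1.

1

Substituting p4=1, p3=1, p5=0, p1=1, p6=1:
p4 ^ p6 = 1 ^ 1 = 0
p5 | (p4 ^ p6) = 0 | 0 = 0
p1 <-> p4 = 1 <-> 1 = 1
(p5 | (p4 ^ p6)) -> (p1 <-> p4) = 0 -> 1 = 1
~((p5 | (p4 ^ p6)) -> (p1 <-> p4)) = ~1 = 0
p4 <-> p5 = 1 <-> 0 = 0
p5 ^ p4 = 0 ^ 1 = 1
p6 & (p5 ^ p4) = 1 & 1 = 1
(p4 <-> p5) <-> (p6 & (p5 ^ p4)) = 0 <-> 1 = 0
((p4 <-> p5) <-> (p6 & (p5 ^ p4))) & p1 = 0 & 1 = 0
(((p4 <-> p5) <-> (p6 & (p5 ^ p4))) & p1) <-> p5 = 0 <-> 0 = 1
p1 <-> p3 = 1 <-> 1 = 1
((((p4 <-> p5) <-> (p6 & (p5 ^ p4))) & p1) <-> p5) <-> (p1 <-> p3) = 1 <-> 1 = 1
~((p5 | (p4 ^ p6)) -> (p1 <-> p4)) -> (((((p4 <-> p5) <-> (p6 & (p5 ^ p4))) & p1) <-> p5) <-> (p1 <-> p3)) = 0 -> 1 = 1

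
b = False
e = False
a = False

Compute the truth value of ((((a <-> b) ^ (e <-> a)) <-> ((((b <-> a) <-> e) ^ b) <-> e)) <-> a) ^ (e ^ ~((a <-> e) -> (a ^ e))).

False

Substituting b=False, e=False, a=False:
a <-> b = False <-> False = True
e <-> a = False <-> False = True
(a <-> b) ^ (e <-> a) = True ^ True = False
b <-> a = False <-> False = True
(b <-> a) <-> e = True <-> False = False
((b <-> a) <-> e) ^ b = False ^ False = False
(((b <-> a) <-> e) ^ b) <-> e = False <-> False = True
((a <-> b) ^ (e <-> a)) <-> ((((b <-> a) <-> e) ^ b) <-> e) = False <-> True = False
(((a <-> b) ^ (e <-> a)) <-> ((((b <-> a) <-> e) ^ b) <-> e)) <-> a = False <-> False = True
a <-> e = False <-> False = True
a ^ e = False ^ False = False
(a <-> e) -> (a ^ e) = True -> False = False
~((a <-> e) -> (a ^ e)) = ~False = True
e ^ ~((a <-> e) -> (a ^ e)) = False ^ True = True
((((a <-> b) ^ (e <-> a)) <-> ((((b <-> a) <-> e) ^ b) <-> e)) <-> a) ^ (e ^ ~((a <-> e) -> (a ^ e))) = True ^ True = False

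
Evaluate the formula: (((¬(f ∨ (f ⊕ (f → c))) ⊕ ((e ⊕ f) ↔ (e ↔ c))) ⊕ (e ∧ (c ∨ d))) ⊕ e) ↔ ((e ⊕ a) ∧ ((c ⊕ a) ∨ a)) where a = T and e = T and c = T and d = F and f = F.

F

Substituting a=T, e=T, c=T, d=F, f=F:
f → c = F → T = T
f ⊕ (f → c) = F ⊕ T = T
f ∨ (f ⊕ (f → c)) = F ∨ T = T
¬(f ∨ (f ⊕ (f → c))) = ¬T = F
e ⊕ f = T ⊕ F = T
e ↔ c = T ↔ T = T
(e ⊕ f) ↔ (e ↔ c) = T ↔ T = T
¬(f ∨ (f ⊕ (f → c))) ⊕ ((e ⊕ f) ↔ (e ↔ c)) = F ⊕ T = T
c ∨ d = T ∨ F = T
e ∧ (c ∨ d) = T ∧ T = T
(¬(f ∨ (f ⊕ (f → c))) ⊕ ((e ⊕ f) ↔ (e ↔ c))) ⊕ (e ∧ (c ∨ d)) = T ⊕ T = F
((¬(f ∨ (f ⊕ (f → c))) ⊕ ((e ⊕ f) ↔ (e ↔ c))) ⊕ (e ∧ (c ∨ d))) ⊕ e = F ⊕ T = T
e ⊕ a = T ⊕ T = F
c ⊕ a = T ⊕ T = F
(c ⊕ a) ∨ a = F ∨ T = T
(e ⊕ a) ∧ ((c ⊕ a) ∨ a) = F ∧ T = F
(((¬(f ∨ (f ⊕ (f → c))) ⊕ ((e ⊕ f) ↔ (e ↔ c))) ⊕ (e ∧ (c ∨ d))) ⊕ e) ↔ ((e ⊕ a) ∧ ((c ⊕ a) ∨ a)) = T ↔ F = F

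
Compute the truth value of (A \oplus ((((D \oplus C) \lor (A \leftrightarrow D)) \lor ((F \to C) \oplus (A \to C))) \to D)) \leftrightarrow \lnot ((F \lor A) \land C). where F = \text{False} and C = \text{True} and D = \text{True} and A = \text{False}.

Substituting F=\text{False}, C=\text{True}, D=\text{True}, A=\text{False}:
D \oplus C = \text{True} \oplus \text{True} = \text{False}
A \leftrightarrow D = \text{False} \leftrightarrow \text{True} = \text{False}
(D \oplus C) \lor (A \leftrightarrow D) = \text{False} \lor \text{False} = \text{False}
F \to C = \text{False} \to \text{True} = \text{True}
A \to C = \text{False} \to \text{True} = \text{True}
(F \to C) \oplus (A \to C) = \text{True} \oplus \text{True} = \text{False}
((D \oplus C) \lor (A \leftrightarrow D)) \lor ((F \to C) \oplus (A \to C)) = \text{False} \lor \text{False} = \text{False}
(((D \oplus C) \lor (A \leftrightarrow D)) \lor ((F \to C) \oplus (A \to C))) \to D = \text{False} \to \text{True} = \text{True}
A \oplus ((((D \oplus C) \lor (A \leftrightarrow D)) \lor ((F \to C) \oplus (A \to C))) \to D) = \text{False} \oplus \text{True} = \text{True}
F \lor A = \text{False} \lor \text{False} = \text{False}
(F \lor A) \land C = \text{False} \land \text{True} = \text{False}
\lnot ((F \lor A) \land C) = \lnot \text{False} = \text{True}
(A \oplus ((((D \oplus C) \lor (A \leftrightarrow D)) \lor ((F \to C) \oplus (A \to C))) \to D)) \leftrightarrow \lnot ((F \lor A) \land C) = \text{True} \leftrightarrow \text{True} = \text{True}

\text{True}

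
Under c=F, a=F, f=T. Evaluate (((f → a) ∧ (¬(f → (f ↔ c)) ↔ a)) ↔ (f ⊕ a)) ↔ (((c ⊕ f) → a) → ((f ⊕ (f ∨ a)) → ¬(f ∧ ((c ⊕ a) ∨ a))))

F

Substituting c=F, a=F, f=T:
f → a = T → F = F
f ↔ c = T ↔ F = F
f → (f ↔ c) = T → F = F
¬(f → (f ↔ c)) = ¬F = T
¬(f → (f ↔ c)) ↔ a = T ↔ F = F
(f → a) ∧ (¬(f → (f ↔ c)) ↔ a) = F ∧ F = F
f ⊕ a = T ⊕ F = T
((f → a) ∧ (¬(f → (f ↔ c)) ↔ a)) ↔ (f ⊕ a) = F ↔ T = F
c ⊕ f = F ⊕ T = T
(c ⊕ f) → a = T → F = F
f ∨ a = T ∨ F = T
f ⊕ (f ∨ a) = T ⊕ T = F
c ⊕ a = F ⊕ F = F
(c ⊕ a) ∨ a = F ∨ F = F
f ∧ ((c ⊕ a) ∨ a) = T ∧ F = F
¬(f ∧ ((c ⊕ a) ∨ a)) = ¬F = T
(f ⊕ (f ∨ a)) → ¬(f ∧ ((c ⊕ a) ∨ a)) = F → T = T
((c ⊕ f) → a) → ((f ⊕ (f ∨ a)) → ¬(f ∧ ((c ⊕ a) ∨ a))) = F → T = T
(((f → a) ∧ (¬(f → (f ↔ c)) ↔ a)) ↔ (f ⊕ a)) ↔ (((c ⊕ f) → a) → ((f ⊕ (f ∨ a)) → ¬(f ∧ ((c ⊕ a) ∨ a)))) = F ↔ T = F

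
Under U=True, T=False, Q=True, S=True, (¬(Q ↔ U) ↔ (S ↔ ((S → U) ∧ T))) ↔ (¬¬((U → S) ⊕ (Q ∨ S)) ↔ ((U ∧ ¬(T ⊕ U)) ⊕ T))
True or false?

Substituting U=True, T=False, Q=True, S=True:
Q ↔ U = True ↔ True = True
¬(Q ↔ U) = ¬True = False
S → U = True → True = True
(S → U) ∧ T = True ∧ False = False
S ↔ ((S → U) ∧ T) = True ↔ False = False
¬(Q ↔ U) ↔ (S ↔ ((S → U) ∧ T)) = False ↔ False = True
U → S = True → True = True
Q ∨ S = True ∨ True = True
(U → S) ⊕ (Q ∨ S) = True ⊕ True = False
¬((U → S) ⊕ (Q ∨ S)) = ¬False = True
¬¬((U → S) ⊕ (Q ∨ S)) = ¬True = False
T ⊕ U = False ⊕ True = True
¬(T ⊕ U) = ¬True = False
U ∧ ¬(T ⊕ U) = True ∧ False = False
(U ∧ ¬(T ⊕ U)) ⊕ T = False ⊕ False = False
¬¬((U → S) ⊕ (Q ∨ S)) ↔ ((U ∧ ¬(T ⊕ U)) ⊕ T) = False ↔ False = True
(¬(Q ↔ U) ↔ (S ↔ ((S → U) ∧ T))) ↔ (¬¬((U → S) ⊕ (Q ∨ S)) ↔ ((U ∧ ¬(T ⊕ U)) ⊕ T)) = True ↔ True = True

True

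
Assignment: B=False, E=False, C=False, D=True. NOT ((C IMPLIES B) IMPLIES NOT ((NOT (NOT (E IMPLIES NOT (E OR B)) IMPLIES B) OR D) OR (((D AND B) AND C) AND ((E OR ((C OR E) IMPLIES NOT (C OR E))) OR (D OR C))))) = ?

C IMPLIES B = False IMPLIES False = True
E OR B = False OR False = False
NOT (E OR B) = NOT False = True
E IMPLIES NOT (E OR B) = False IMPLIES True = True
NOT (E IMPLIES NOT (E OR B)) = NOT True = False
NOT (E IMPLIES NOT (E OR B)) IMPLIES B = False IMPLIES False = True
NOT (NOT (E IMPLIES NOT (E OR B)) IMPLIES B) = NOT True = False
NOT (NOT (E IMPLIES NOT (E OR B)) IMPLIES B) OR D = False OR True = True
D AND B = True AND False = False
(D AND B) AND C = False AND False = False
C OR E = False OR False = False
C OR E = False OR False = False
NOT (C OR E) = NOT False = True
(C OR E) IMPLIES NOT (C OR E) = False IMPLIES True = True
E OR ((C OR E) IMPLIES NOT (C OR E)) = False OR True = True
D OR C = True OR False = True
(E OR ((C OR E) IMPLIES NOT (C OR E))) OR (D OR C) = True OR True = True
((D AND B) AND C) AND ((E OR ((C OR E) IMPLIES NOT (C OR E))) OR (D OR C)) = False AND True = False
(NOT (NOT (E IMPLIES NOT (E OR B)) IMPLIES B) OR D) OR (((D AND B) AND C) AND ((E OR ((C OR E) IMPLIES NOT (C OR E))) OR (D OR C))) = True OR False = True
NOT ((NOT (NOT (E IMPLIES NOT (E OR B)) IMPLIES B) OR D) OR (((D AND B) AND C) AND ((E OR ((C OR E) IMPLIES NOT (C OR E))) OR (D OR C)))) = NOT True = False
(C IMPLIES B) IMPLIES NOT ((NOT (NOT (E IMPLIES NOT (E OR B)) IMPLIES B) OR D) OR (((D AND B) AND C) AND ((E OR ((C OR E) IMPLIES NOT (C OR E))) OR (D OR C)))) = True IMPLIES False = False
NOT ((C IMPLIES B) IMPLIES NOT ((NOT (NOT (E IMPLIES NOT (E OR B)) IMPLIES B) OR D) OR (((D AND B) AND C) AND ((E OR ((C OR E) IMPLIES NOT (C OR E))) OR (D OR C))))) = NOT False = True

True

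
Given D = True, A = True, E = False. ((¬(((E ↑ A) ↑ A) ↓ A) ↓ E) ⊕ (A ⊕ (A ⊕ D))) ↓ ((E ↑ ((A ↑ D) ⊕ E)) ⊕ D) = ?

False

E ↑ A = False ↑ True = True
(E ↑ A) ↑ A = True ↑ True = False
((E ↑ A) ↑ A) ↓ A = False ↓ True = False
¬(((E ↑ A) ↑ A) ↓ A) = ¬False = True
¬(((E ↑ A) ↑ A) ↓ A) ↓ E = True ↓ False = False
A ⊕ D = True ⊕ True = False
A ⊕ (A ⊕ D) = True ⊕ False = True
(¬(((E ↑ A) ↑ A) ↓ A) ↓ E) ⊕ (A ⊕ (A ⊕ D)) = False ⊕ True = True
A ↑ D = True ↑ True = False
(A ↑ D) ⊕ E = False ⊕ False = False
E ↑ ((A ↑ D) ⊕ E) = False ↑ False = True
(E ↑ ((A ↑ D) ⊕ E)) ⊕ D = True ⊕ True = False
((¬(((E ↑ A) ↑ A) ↓ A) ↓ E) ⊕ (A ⊕ (A ⊕ D))) ↓ ((E ↑ ((A ↑ D) ⊕ E)) ⊕ D) = True ↓ False = False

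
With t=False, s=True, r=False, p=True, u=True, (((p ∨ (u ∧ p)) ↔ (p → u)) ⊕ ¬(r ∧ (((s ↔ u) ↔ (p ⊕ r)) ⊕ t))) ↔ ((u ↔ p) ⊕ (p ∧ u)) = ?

u ∧ p = True ∧ True = True
p ∨ (u ∧ p) = True ∨ True = True
p → u = True → True = True
(p ∨ (u ∧ p)) ↔ (p → u) = True ↔ True = True
s ↔ u = True ↔ True = True
p ⊕ r = True ⊕ False = True
(s ↔ u) ↔ (p ⊕ r) = True ↔ True = True
((s ↔ u) ↔ (p ⊕ r)) ⊕ t = True ⊕ False = True
r ∧ (((s ↔ u) ↔ (p ⊕ r)) ⊕ t) = False ∧ True = False
¬(r ∧ (((s ↔ u) ↔ (p ⊕ r)) ⊕ t)) = ¬False = True
((p ∨ (u ∧ p)) ↔ (p → u)) ⊕ ¬(r ∧ (((s ↔ u) ↔ (p ⊕ r)) ⊕ t)) = True ⊕ True = False
u ↔ p = True ↔ True = True
p ∧ u = True ∧ True = True
(u ↔ p) ⊕ (p ∧ u) = True ⊕ True = False
(((p ∨ (u ∧ p)) ↔ (p → u)) ⊕ ¬(r ∧ (((s ↔ u) ↔ (p ⊕ r)) ⊕ t))) ↔ ((u ↔ p) ⊕ (p ∧ u)) = False ↔ False = True

True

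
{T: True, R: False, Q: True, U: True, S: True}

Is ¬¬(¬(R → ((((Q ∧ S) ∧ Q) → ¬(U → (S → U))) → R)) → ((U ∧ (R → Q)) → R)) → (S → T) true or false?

True

Substituting T=True, R=False, Q=True, U=True, S=True:
Q ∧ S = True ∧ True = True
(Q ∧ S) ∧ Q = True ∧ True = True
S → U = True → True = True
U → (S → U) = True → True = True
¬(U → (S → U)) = ¬True = False
((Q ∧ S) ∧ Q) → ¬(U → (S → U)) = True → False = False
(((Q ∧ S) ∧ Q) → ¬(U → (S → U))) → R = False → False = True
R → ((((Q ∧ S) ∧ Q) → ¬(U → (S → U))) → R) = False → True = True
¬(R → ((((Q ∧ S) ∧ Q) → ¬(U → (S → U))) → R)) = ¬True = False
R → Q = False → True = True
U ∧ (R → Q) = True ∧ True = True
(U ∧ (R → Q)) → R = True → False = False
¬(R → ((((Q ∧ S) ∧ Q) → ¬(U → (S → U))) → R)) → ((U ∧ (R → Q)) → R) = False → False = True
¬(¬(R → ((((Q ∧ S) ∧ Q) → ¬(U → (S → U))) → R)) → ((U ∧ (R → Q)) → R)) = ¬True = False
¬¬(¬(R → ((((Q ∧ S) ∧ Q) → ¬(U → (S → U))) → R)) → ((U ∧ (R → Q)) → R)) = ¬False = True
S → T = True → True = True
¬¬(¬(R → ((((Q ∧ S) ∧ Q) → ¬(U → (S → U))) → R)) → ((U ∧ (R → Q)) → R)) → (S → T) = True → True = True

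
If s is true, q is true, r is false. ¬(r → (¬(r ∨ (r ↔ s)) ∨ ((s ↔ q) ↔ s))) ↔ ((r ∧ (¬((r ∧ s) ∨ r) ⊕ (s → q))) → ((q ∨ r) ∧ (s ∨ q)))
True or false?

F

r ↔ s = F ↔ T = F
r ∨ (r ↔ s) = F ∨ F = F
¬(r ∨ (r ↔ s)) = ¬F = T
s ↔ q = T ↔ T = T
(s ↔ q) ↔ s = T ↔ T = T
¬(r ∨ (r ↔ s)) ∨ ((s ↔ q) ↔ s) = T ∨ T = T
r → (¬(r ∨ (r ↔ s)) ∨ ((s ↔ q) ↔ s)) = F → T = T
¬(r → (¬(r ∨ (r ↔ s)) ∨ ((s ↔ q) ↔ s))) = ¬T = F
r ∧ s = F ∧ T = F
(r ∧ s) ∨ r = F ∨ F = F
¬((r ∧ s) ∨ r) = ¬F = T
s → q = T → T = T
¬((r ∧ s) ∨ r) ⊕ (s → q) = T ⊕ T = F
r ∧ (¬((r ∧ s) ∨ r) ⊕ (s → q)) = F ∧ F = F
q ∨ r = T ∨ F = T
s ∨ q = T ∨ T = T
(q ∨ r) ∧ (s ∨ q) = T ∧ T = T
(r ∧ (¬((r ∧ s) ∨ r) ⊕ (s → q))) → ((q ∨ r) ∧ (s ∨ q)) = F → T = T
¬(r → (¬(r ∨ (r ↔ s)) ∨ ((s ↔ q) ↔ s))) ↔ ((r ∧ (¬((r ∧ s) ∨ r) ⊕ (s → q))) → ((q ∨ r) ∧ (s ∨ q))) = F ↔ T = F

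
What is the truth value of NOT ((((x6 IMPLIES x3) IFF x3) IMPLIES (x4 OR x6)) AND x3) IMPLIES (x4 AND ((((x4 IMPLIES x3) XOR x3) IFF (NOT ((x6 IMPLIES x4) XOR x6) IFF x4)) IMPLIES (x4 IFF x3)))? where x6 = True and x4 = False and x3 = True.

True

x6 IMPLIES x3 = True IMPLIES True = True
(x6 IMPLIES x3) IFF x3 = True IFF True = True
x4 OR x6 = False OR True = True
((x6 IMPLIES x3) IFF x3) IMPLIES (x4 OR x6) = True IMPLIES True = True
(((x6 IMPLIES x3) IFF x3) IMPLIES (x4 OR x6)) AND x3 = True AND True = True
NOT ((((x6 IMPLIES x3) IFF x3) IMPLIES (x4 OR x6)) AND x3) = NOT True = False
x4 IMPLIES x3 = False IMPLIES True = True
(x4 IMPLIES x3) XOR x3 = True XOR True = False
x6 IMPLIES x4 = True IMPLIES False = False
(x6 IMPLIES x4) XOR x6 = False XOR True = True
NOT ((x6 IMPLIES x4) XOR x6) = NOT True = False
NOT ((x6 IMPLIES x4) XOR x6) IFF x4 = False IFF False = True
((x4 IMPLIES x3) XOR x3) IFF (NOT ((x6 IMPLIES x4) XOR x6) IFF x4) = False IFF True = False
x4 IFF x3 = False IFF True = False
(((x4 IMPLIES x3) XOR x3) IFF (NOT ((x6 IMPLIES x4) XOR x6) IFF x4)) IMPLIES (x4 IFF x3) = False IMPLIES False = True
x4 AND ((((x4 IMPLIES x3) XOR x3) IFF (NOT ((x6 IMPLIES x4) XOR x6) IFF x4)) IMPLIES (x4 IFF x3)) = False AND True = False
NOT ((((x6 IMPLIES x3) IFF x3) IMPLIES (x4 OR x6)) AND x3) IMPLIES (x4 AND ((((x4 IMPLIES x3) XOR x3) IFF (NOT ((x6 IMPLIES x4) XOR x6) IFF x4)) IMPLIES (x4 IFF x3))) = False IMPLIES False = True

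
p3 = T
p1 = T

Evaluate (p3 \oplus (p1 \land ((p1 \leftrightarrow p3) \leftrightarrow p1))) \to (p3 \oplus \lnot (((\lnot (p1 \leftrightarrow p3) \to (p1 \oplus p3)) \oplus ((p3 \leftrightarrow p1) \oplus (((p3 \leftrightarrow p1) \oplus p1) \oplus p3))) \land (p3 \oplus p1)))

Substituting p3=T, p1=T:
p1 \leftrightarrow p3 = T \leftrightarrow T = T
(p1 \leftrightarrow p3) \leftrightarrow p1 = T \leftrightarrow T = T
p1 \land ((p1 \leftrightarrow p3) \leftrightarrow p1) = T \land T = T
p3 \oplus (p1 \land ((p1 \leftrightarrow p3) \leftrightarrow p1)) = T \oplus T = F
p1 \leftrightarrow p3 = T \leftrightarrow T = T
\lnot (p1 \leftrightarrow p3) = \lnot T = F
p1 \oplus p3 = T \oplus T = F
\lnot (p1 \leftrightarrow p3) \to (p1 \oplus p3) = F \to F = T
p3 \leftrightarrow p1 = T \leftrightarrow T = T
p3 \leftrightarrow p1 = T \leftrightarrow T = T
(p3 \leftrightarrow p1) \oplus p1 = T \oplus T = F
((p3 \leftrightarrow p1) \oplus p1) \oplus p3 = F \oplus T = T
(p3 \leftrightarrow p1) \oplus (((p3 \leftrightarrow p1) \oplus p1) \oplus p3) = T \oplus T = F
(\lnot (p1 \leftrightarrow p3) \to (p1 \oplus p3)) \oplus ((p3 \leftrightarrow p1) \oplus (((p3 \leftrightarrow p1) \oplus p1) \oplus p3)) = T \oplus F = T
p3 \oplus p1 = T \oplus T = F
((\lnot (p1 \leftrightarrow p3) \to (p1 \oplus p3)) \oplus ((p3 \leftrightarrow p1) \oplus (((p3 \leftrightarrow p1) \oplus p1) \oplus p3))) \land (p3 \oplus p1) = T \land F = F
\lnot (((\lnot (p1 \leftrightarrow p3) \to (p1 \oplus p3)) \oplus ((p3 \leftrightarrow p1) \oplus (((p3 \leftrightarrow p1) \oplus p1) \oplus p3))) \land (p3 \oplus p1)) = \lnot F = T
p3 \oplus \lnot (((\lnot (p1 \leftrightarrow p3) \to (p1 \oplus p3)) \oplus ((p3 \leftrightarrow p1) \oplus (((p3 \leftrightarrow p1) \oplus p1) \oplus p3))) \land (p3 \oplus p1)) = T \oplus T = F
(p3 \oplus (p1 \land ((p1 \leftrightarrow p3) \leftrightarrow p1))) \to (p3 \oplus \lnot (((\lnot (p1 \leftrightarrow p3) \to (p1 \oplus p3)) \oplus ((p3 \leftrightarrow p1) \oplus (((p3 \leftrightarrow p1) \oplus p1) \oplus p3))) \land (p3 \oplus p1))) = F \to F = T

T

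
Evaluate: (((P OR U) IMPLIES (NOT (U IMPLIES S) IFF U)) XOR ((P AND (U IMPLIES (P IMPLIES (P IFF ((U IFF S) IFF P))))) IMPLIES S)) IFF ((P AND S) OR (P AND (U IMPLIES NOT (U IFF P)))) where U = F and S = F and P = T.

T

P OR U = T OR F = T
U IMPLIES S = F IMPLIES F = T
NOT (U IMPLIES S) = NOT T = F
NOT (U IMPLIES S) IFF U = F IFF F = T
(P OR U) IMPLIES (NOT (U IMPLIES S) IFF U) = T IMPLIES T = T
U IFF S = F IFF F = T
(U IFF S) IFF P = T IFF T = T
P IFF ((U IFF S) IFF P) = T IFF T = T
P IMPLIES (P IFF ((U IFF S) IFF P)) = T IMPLIES T = T
U IMPLIES (P IMPLIES (P IFF ((U IFF S) IFF P))) = F IMPLIES T = T
P AND (U IMPLIES (P IMPLIES (P IFF ((U IFF S) IFF P)))) = T AND T = T
(P AND (U IMPLIES (P IMPLIES (P IFF ((U IFF S) IFF P))))) IMPLIES S = T IMPLIES F = F
((P OR U) IMPLIES (NOT (U IMPLIES S) IFF U)) XOR ((P AND (U IMPLIES (P IMPLIES (P IFF ((U IFF S) IFF P))))) IMPLIES S) = T XOR F = T
P AND S = T AND F = F
U IFF P = F IFF T = F
NOT (U IFF P) = NOT F = T
U IMPLIES NOT (U IFF P) = F IMPLIES T = T
P AND (U IMPLIES NOT (U IFF P)) = T AND T = T
(P AND S) OR (P AND (U IMPLIES NOT (U IFF P))) = F OR T = T
(((P OR U) IMPLIES (NOT (U IMPLIES S) IFF U)) XOR ((P AND (U IMPLIES (P IMPLIES (P IFF ((U IFF S) IFF P))))) IMPLIES S)) IFF ((P AND S) OR (P AND (U IMPLIES NOT (U IFF P)))) = T IFF T = T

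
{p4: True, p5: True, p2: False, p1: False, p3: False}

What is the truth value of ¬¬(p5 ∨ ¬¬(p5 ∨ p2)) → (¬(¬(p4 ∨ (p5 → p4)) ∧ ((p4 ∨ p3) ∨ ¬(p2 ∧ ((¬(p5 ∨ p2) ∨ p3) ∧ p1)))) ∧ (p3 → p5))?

True

p5 ∨ p2 = True ∨ False = True
¬(p5 ∨ p2) = ¬True = False
¬¬(p5 ∨ p2) = ¬False = True
p5 ∨ ¬¬(p5 ∨ p2) = True ∨ True = True
¬(p5 ∨ ¬¬(p5 ∨ p2)) = ¬True = False
¬¬(p5 ∨ ¬¬(p5 ∨ p2)) = ¬False = True
p5 → p4 = True → True = True
p4 ∨ (p5 → p4) = True ∨ True = True
¬(p4 ∨ (p5 → p4)) = ¬True = False
p4 ∨ p3 = True ∨ False = True
p5 ∨ p2 = True ∨ False = True
¬(p5 ∨ p2) = ¬True = False
¬(p5 ∨ p2) ∨ p3 = False ∨ False = False
(¬(p5 ∨ p2) ∨ p3) ∧ p1 = False ∧ False = False
p2 ∧ ((¬(p5 ∨ p2) ∨ p3) ∧ p1) = False ∧ False = False
¬(p2 ∧ ((¬(p5 ∨ p2) ∨ p3) ∧ p1)) = ¬False = True
(p4 ∨ p3) ∨ ¬(p2 ∧ ((¬(p5 ∨ p2) ∨ p3) ∧ p1)) = True ∨ True = True
¬(p4 ∨ (p5 → p4)) ∧ ((p4 ∨ p3) ∨ ¬(p2 ∧ ((¬(p5 ∨ p2) ∨ p3) ∧ p1))) = False ∧ True = False
¬(¬(p4 ∨ (p5 → p4)) ∧ ((p4 ∨ p3) ∨ ¬(p2 ∧ ((¬(p5 ∨ p2) ∨ p3) ∧ p1)))) = ¬False = True
p3 → p5 = False → True = True
¬(¬(p4 ∨ (p5 → p4)) ∧ ((p4 ∨ p3) ∨ ¬(p2 ∧ ((¬(p5 ∨ p2) ∨ p3) ∧ p1)))) ∧ (p3 → p5) = True ∧ True = True
¬¬(p5 ∨ ¬¬(p5 ∨ p2)) → (¬(¬(p4 ∨ (p5 → p4)) ∧ ((p4 ∨ p3) ∨ ¬(p2 ∧ ((¬(p5 ∨ p2) ∨ p3) ∧ p1)))) ∧ (p3 → p5)) = True → True = True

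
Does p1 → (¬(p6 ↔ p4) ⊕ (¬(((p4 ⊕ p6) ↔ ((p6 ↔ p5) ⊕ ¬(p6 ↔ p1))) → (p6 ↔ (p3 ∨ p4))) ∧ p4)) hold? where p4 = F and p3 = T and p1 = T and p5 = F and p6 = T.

T

Substituting p4=F, p3=T, p1=T, p5=F, p6=T:
p6 ↔ p4 = T ↔ F = F
¬(p6 ↔ p4) = ¬F = T
p4 ⊕ p6 = F ⊕ T = T
p6 ↔ p5 = T ↔ F = F
p6 ↔ p1 = T ↔ T = T
¬(p6 ↔ p1) = ¬T = F
(p6 ↔ p5) ⊕ ¬(p6 ↔ p1) = F ⊕ F = F
(p4 ⊕ p6) ↔ ((p6 ↔ p5) ⊕ ¬(p6 ↔ p1)) = T ↔ F = F
p3 ∨ p4 = T ∨ F = T
p6 ↔ (p3 ∨ p4) = T ↔ T = T
((p4 ⊕ p6) ↔ ((p6 ↔ p5) ⊕ ¬(p6 ↔ p1))) → (p6 ↔ (p3 ∨ p4)) = F → T = T
¬(((p4 ⊕ p6) ↔ ((p6 ↔ p5) ⊕ ¬(p6 ↔ p1))) → (p6 ↔ (p3 ∨ p4))) = ¬T = F
¬(((p4 ⊕ p6) ↔ ((p6 ↔ p5) ⊕ ¬(p6 ↔ p1))) → (p6 ↔ (p3 ∨ p4))) ∧ p4 = F ∧ F = F
¬(p6 ↔ p4) ⊕ (¬(((p4 ⊕ p6) ↔ ((p6 ↔ p5) ⊕ ¬(p6 ↔ p1))) → (p6 ↔ (p3 ∨ p4))) ∧ p4) = T ⊕ F = T
p1 → (¬(p6 ↔ p4) ⊕ (¬(((p4 ⊕ p6) ↔ ((p6 ↔ p5) ⊕ ¬(p6 ↔ p1))) → (p6 ↔ (p3 ∨ p4))) ∧ p4)) = T → T = T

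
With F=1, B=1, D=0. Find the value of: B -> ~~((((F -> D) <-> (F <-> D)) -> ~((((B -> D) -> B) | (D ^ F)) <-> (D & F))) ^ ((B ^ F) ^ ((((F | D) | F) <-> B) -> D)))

F -> D = 1 -> 0 = 0
F <-> D = 1 <-> 0 = 0
(F -> D) <-> (F <-> D) = 0 <-> 0 = 1
B -> D = 1 -> 0 = 0
(B -> D) -> B = 0 -> 1 = 1
D ^ F = 0 ^ 1 = 1
((B -> D) -> B) | (D ^ F) = 1 | 1 = 1
D & F = 0 & 1 = 0
(((B -> D) -> B) | (D ^ F)) <-> (D & F) = 1 <-> 0 = 0
~((((B -> D) -> B) | (D ^ F)) <-> (D & F)) = ~0 = 1
((F -> D) <-> (F <-> D)) -> ~((((B -> D) -> B) | (D ^ F)) <-> (D & F)) = 1 -> 1 = 1
B ^ F = 1 ^ 1 = 0
F | D = 1 | 0 = 1
(F | D) | F = 1 | 1 = 1
((F | D) | F) <-> B = 1 <-> 1 = 1
(((F | D) | F) <-> B) -> D = 1 -> 0 = 0
(B ^ F) ^ ((((F | D) | F) <-> B) -> D) = 0 ^ 0 = 0
(((F -> D) <-> (F <-> D)) -> ~((((B -> D) -> B) | (D ^ F)) <-> (D & F))) ^ ((B ^ F) ^ ((((F | D) | F) <-> B) -> D)) = 1 ^ 0 = 1
~((((F -> D) <-> (F <-> D)) -> ~((((B -> D) -> B) | (D ^ F)) <-> (D & F))) ^ ((B ^ F) ^ ((((F | D) | F) <-> B) -> D))) = ~1 = 0
~~((((F -> D) <-> (F <-> D)) -> ~((((B -> D) -> B) | (D ^ F)) <-> (D & F))) ^ ((B ^ F) ^ ((((F | D) | F) <-> B) -> D))) = ~0 = 1
B -> ~~((((F -> D) <-> (F <-> D)) -> ~((((B -> D) -> B) | (D ^ F)) <-> (D & F))) ^ ((B ^ F) ^ ((((F | D) | F) <-> B) -> D))) = 1 -> 1 = 1

1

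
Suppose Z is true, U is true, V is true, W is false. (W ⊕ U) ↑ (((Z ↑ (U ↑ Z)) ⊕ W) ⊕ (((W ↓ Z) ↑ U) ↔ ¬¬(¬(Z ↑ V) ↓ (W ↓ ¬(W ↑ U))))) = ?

False

W ⊕ U = False ⊕ True = True
U ↑ Z = True ↑ True = False
Z ↑ (U ↑ Z) = True ↑ False = True
(Z ↑ (U ↑ Z)) ⊕ W = True ⊕ False = True
W ↓ Z = False ↓ True = False
(W ↓ Z) ↑ U = False ↑ True = True
Z ↑ V = True ↑ True = False
¬(Z ↑ V) = ¬False = True
W ↑ U = False ↑ True = True
¬(W ↑ U) = ¬True = False
W ↓ ¬(W ↑ U) = False ↓ False = True
¬(Z ↑ V) ↓ (W ↓ ¬(W ↑ U)) = True ↓ True = False
¬(¬(Z ↑ V) ↓ (W ↓ ¬(W ↑ U))) = ¬False = True
¬¬(¬(Z ↑ V) ↓ (W ↓ ¬(W ↑ U))) = ¬True = False
((W ↓ Z) ↑ U) ↔ ¬¬(¬(Z ↑ V) ↓ (W ↓ ¬(W ↑ U))) = True ↔ False = False
((Z ↑ (U ↑ Z)) ⊕ W) ⊕ (((W ↓ Z) ↑ U) ↔ ¬¬(¬(Z ↑ V) ↓ (W ↓ ¬(W ↑ U)))) = True ⊕ False = True
(W ⊕ U) ↑ (((Z ↑ (U ↑ Z)) ⊕ W) ⊕ (((W ↓ Z) ↑ U) ↔ ¬¬(¬(Z ↑ V) ↓ (W ↓ ¬(W ↑ U))))) = True ↑ True = False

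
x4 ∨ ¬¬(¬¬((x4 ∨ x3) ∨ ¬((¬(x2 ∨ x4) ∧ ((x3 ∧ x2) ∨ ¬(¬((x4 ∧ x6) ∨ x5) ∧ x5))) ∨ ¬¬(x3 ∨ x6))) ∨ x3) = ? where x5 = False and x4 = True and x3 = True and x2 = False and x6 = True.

True

x4 ∨ x3 = True ∨ True = True
x2 ∨ x4 = False ∨ True = True
¬(x2 ∨ x4) = ¬True = False
x3 ∧ x2 = True ∧ False = False
x4 ∧ x6 = True ∧ True = True
(x4 ∧ x6) ∨ x5 = True ∨ False = True
¬((x4 ∧ x6) ∨ x5) = ¬True = False
¬((x4 ∧ x6) ∨ x5) ∧ x5 = False ∧ False = False
¬(¬((x4 ∧ x6) ∨ x5) ∧ x5) = ¬False = True
(x3 ∧ x2) ∨ ¬(¬((x4 ∧ x6) ∨ x5) ∧ x5) = False ∨ True = True
¬(x2 ∨ x4) ∧ ((x3 ∧ x2) ∨ ¬(¬((x4 ∧ x6) ∨ x5) ∧ x5)) = False ∧ True = False
x3 ∨ x6 = True ∨ True = True
¬(x3 ∨ x6) = ¬True = False
¬¬(x3 ∨ x6) = ¬False = True
(¬(x2 ∨ x4) ∧ ((x3 ∧ x2) ∨ ¬(¬((x4 ∧ x6) ∨ x5) ∧ x5))) ∨ ¬¬(x3 ∨ x6) = False ∨ True = True
¬((¬(x2 ∨ x4) ∧ ((x3 ∧ x2) ∨ ¬(¬((x4 ∧ x6) ∨ x5) ∧ x5))) ∨ ¬¬(x3 ∨ x6)) = ¬True = False
(x4 ∨ x3) ∨ ¬((¬(x2 ∨ x4) ∧ ((x3 ∧ x2) ∨ ¬(¬((x4 ∧ x6) ∨ x5) ∧ x5))) ∨ ¬¬(x3 ∨ x6)) = True ∨ False = True
¬((x4 ∨ x3) ∨ ¬((¬(x2 ∨ x4) ∧ ((x3 ∧ x2) ∨ ¬(¬((x4 ∧ x6) ∨ x5) ∧ x5))) ∨ ¬¬(x3 ∨ x6))) = ¬True = False
¬¬((x4 ∨ x3) ∨ ¬((¬(x2 ∨ x4) ∧ ((x3 ∧ x2) ∨ ¬(¬((x4 ∧ x6) ∨ x5) ∧ x5))) ∨ ¬¬(x3 ∨ x6))) = ¬False = True
¬¬((x4 ∨ x3) ∨ ¬((¬(x2 ∨ x4) ∧ ((x3 ∧ x2) ∨ ¬(¬((x4 ∧ x6) ∨ x5) ∧ x5))) ∨ ¬¬(x3 ∨ x6))) ∨ x3 = True ∨ True = True
¬(¬¬((x4 ∨ x3) ∨ ¬((¬(x2 ∨ x4) ∧ ((x3 ∧ x2) ∨ ¬(¬((x4 ∧ x6) ∨ x5) ∧ x5))) ∨ ¬¬(x3 ∨ x6))) ∨ x3) = ¬True = False
¬¬(¬¬((x4 ∨ x3) ∨ ¬((¬(x2 ∨ x4) ∧ ((x3 ∧ x2) ∨ ¬(¬((x4 ∧ x6) ∨ x5) ∧ x5))) ∨ ¬¬(x3 ∨ x6))) ∨ x3) = ¬False = True
x4 ∨ ¬¬(¬¬((x4 ∨ x3) ∨ ¬((¬(x2 ∨ x4) ∧ ((x3 ∧ x2) ∨ ¬(¬((x4 ∧ x6) ∨ x5) ∧ x5))) ∨ ¬¬(x3 ∨ x6))) ∨ x3) = True ∨ True = True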